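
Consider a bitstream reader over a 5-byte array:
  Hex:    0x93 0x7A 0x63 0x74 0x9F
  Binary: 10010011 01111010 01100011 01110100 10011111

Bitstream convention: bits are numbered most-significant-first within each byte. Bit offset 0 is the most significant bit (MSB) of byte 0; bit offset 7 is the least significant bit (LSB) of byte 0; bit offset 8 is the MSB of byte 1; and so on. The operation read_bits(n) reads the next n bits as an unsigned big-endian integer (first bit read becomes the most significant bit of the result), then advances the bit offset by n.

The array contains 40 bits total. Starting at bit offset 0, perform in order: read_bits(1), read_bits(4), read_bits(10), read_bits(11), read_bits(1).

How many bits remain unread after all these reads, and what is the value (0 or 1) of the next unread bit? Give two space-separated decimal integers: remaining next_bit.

Answer: 13 1

Derivation:
Read 1: bits[0:1] width=1 -> value=1 (bin 1); offset now 1 = byte 0 bit 1; 39 bits remain
Read 2: bits[1:5] width=4 -> value=2 (bin 0010); offset now 5 = byte 0 bit 5; 35 bits remain
Read 3: bits[5:15] width=10 -> value=445 (bin 0110111101); offset now 15 = byte 1 bit 7; 25 bits remain
Read 4: bits[15:26] width=11 -> value=397 (bin 00110001101); offset now 26 = byte 3 bit 2; 14 bits remain
Read 5: bits[26:27] width=1 -> value=1 (bin 1); offset now 27 = byte 3 bit 3; 13 bits remain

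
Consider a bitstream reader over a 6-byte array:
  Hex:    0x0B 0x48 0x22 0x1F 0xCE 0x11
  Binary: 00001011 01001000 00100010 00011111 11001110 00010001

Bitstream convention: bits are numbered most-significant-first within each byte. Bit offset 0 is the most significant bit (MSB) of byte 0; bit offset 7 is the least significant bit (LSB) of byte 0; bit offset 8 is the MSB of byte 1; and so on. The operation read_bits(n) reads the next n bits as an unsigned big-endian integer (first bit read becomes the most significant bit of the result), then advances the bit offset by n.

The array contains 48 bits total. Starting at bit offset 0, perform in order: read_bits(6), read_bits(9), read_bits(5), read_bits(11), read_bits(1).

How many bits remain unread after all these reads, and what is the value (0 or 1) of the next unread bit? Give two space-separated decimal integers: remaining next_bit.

Answer: 16 1

Derivation:
Read 1: bits[0:6] width=6 -> value=2 (bin 000010); offset now 6 = byte 0 bit 6; 42 bits remain
Read 2: bits[6:15] width=9 -> value=420 (bin 110100100); offset now 15 = byte 1 bit 7; 33 bits remain
Read 3: bits[15:20] width=5 -> value=2 (bin 00010); offset now 20 = byte 2 bit 4; 28 bits remain
Read 4: bits[20:31] width=11 -> value=271 (bin 00100001111); offset now 31 = byte 3 bit 7; 17 bits remain
Read 5: bits[31:32] width=1 -> value=1 (bin 1); offset now 32 = byte 4 bit 0; 16 bits remain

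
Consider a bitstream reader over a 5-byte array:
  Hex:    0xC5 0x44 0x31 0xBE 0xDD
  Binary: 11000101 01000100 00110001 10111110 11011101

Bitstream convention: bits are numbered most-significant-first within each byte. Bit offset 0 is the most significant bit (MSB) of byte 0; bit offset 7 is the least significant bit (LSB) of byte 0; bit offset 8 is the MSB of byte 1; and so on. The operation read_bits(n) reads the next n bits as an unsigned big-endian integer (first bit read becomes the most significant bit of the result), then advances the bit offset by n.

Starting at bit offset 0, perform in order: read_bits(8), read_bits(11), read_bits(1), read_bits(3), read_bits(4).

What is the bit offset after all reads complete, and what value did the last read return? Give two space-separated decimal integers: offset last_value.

Read 1: bits[0:8] width=8 -> value=197 (bin 11000101); offset now 8 = byte 1 bit 0; 32 bits remain
Read 2: bits[8:19] width=11 -> value=545 (bin 01000100001); offset now 19 = byte 2 bit 3; 21 bits remain
Read 3: bits[19:20] width=1 -> value=1 (bin 1); offset now 20 = byte 2 bit 4; 20 bits remain
Read 4: bits[20:23] width=3 -> value=0 (bin 000); offset now 23 = byte 2 bit 7; 17 bits remain
Read 5: bits[23:27] width=4 -> value=13 (bin 1101); offset now 27 = byte 3 bit 3; 13 bits remain

Answer: 27 13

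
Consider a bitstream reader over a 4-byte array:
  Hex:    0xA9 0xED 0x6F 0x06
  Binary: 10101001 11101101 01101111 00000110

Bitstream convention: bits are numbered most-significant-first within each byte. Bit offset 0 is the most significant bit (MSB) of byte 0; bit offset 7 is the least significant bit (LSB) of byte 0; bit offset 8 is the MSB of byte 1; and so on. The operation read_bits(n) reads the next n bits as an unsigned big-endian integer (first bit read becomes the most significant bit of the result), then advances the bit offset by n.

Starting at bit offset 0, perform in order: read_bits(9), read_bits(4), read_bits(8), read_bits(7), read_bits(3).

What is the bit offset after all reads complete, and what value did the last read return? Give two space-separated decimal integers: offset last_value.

Answer: 31 3

Derivation:
Read 1: bits[0:9] width=9 -> value=339 (bin 101010011); offset now 9 = byte 1 bit 1; 23 bits remain
Read 2: bits[9:13] width=4 -> value=13 (bin 1101); offset now 13 = byte 1 bit 5; 19 bits remain
Read 3: bits[13:21] width=8 -> value=173 (bin 10101101); offset now 21 = byte 2 bit 5; 11 bits remain
Read 4: bits[21:28] width=7 -> value=112 (bin 1110000); offset now 28 = byte 3 bit 4; 4 bits remain
Read 5: bits[28:31] width=3 -> value=3 (bin 011); offset now 31 = byte 3 bit 7; 1 bits remain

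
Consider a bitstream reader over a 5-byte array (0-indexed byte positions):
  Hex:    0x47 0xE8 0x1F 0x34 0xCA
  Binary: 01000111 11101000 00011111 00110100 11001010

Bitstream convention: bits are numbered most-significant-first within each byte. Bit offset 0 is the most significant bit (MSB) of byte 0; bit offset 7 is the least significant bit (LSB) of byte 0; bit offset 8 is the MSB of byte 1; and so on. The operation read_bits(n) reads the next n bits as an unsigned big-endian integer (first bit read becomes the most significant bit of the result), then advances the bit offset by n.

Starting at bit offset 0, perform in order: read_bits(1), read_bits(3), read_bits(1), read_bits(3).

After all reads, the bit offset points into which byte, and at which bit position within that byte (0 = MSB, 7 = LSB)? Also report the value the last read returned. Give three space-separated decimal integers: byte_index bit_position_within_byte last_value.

Read 1: bits[0:1] width=1 -> value=0 (bin 0); offset now 1 = byte 0 bit 1; 39 bits remain
Read 2: bits[1:4] width=3 -> value=4 (bin 100); offset now 4 = byte 0 bit 4; 36 bits remain
Read 3: bits[4:5] width=1 -> value=0 (bin 0); offset now 5 = byte 0 bit 5; 35 bits remain
Read 4: bits[5:8] width=3 -> value=7 (bin 111); offset now 8 = byte 1 bit 0; 32 bits remain

Answer: 1 0 7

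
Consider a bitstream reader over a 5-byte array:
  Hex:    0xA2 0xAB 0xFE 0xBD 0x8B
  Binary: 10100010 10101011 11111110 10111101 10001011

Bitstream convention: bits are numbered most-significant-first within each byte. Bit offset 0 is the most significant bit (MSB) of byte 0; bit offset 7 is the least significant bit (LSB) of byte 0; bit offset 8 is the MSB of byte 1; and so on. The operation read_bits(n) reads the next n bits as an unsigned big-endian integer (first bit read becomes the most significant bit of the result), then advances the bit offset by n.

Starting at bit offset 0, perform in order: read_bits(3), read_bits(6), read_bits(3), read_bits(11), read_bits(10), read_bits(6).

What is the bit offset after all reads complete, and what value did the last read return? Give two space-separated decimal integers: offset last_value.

Answer: 39 5

Derivation:
Read 1: bits[0:3] width=3 -> value=5 (bin 101); offset now 3 = byte 0 bit 3; 37 bits remain
Read 2: bits[3:9] width=6 -> value=5 (bin 000101); offset now 9 = byte 1 bit 1; 31 bits remain
Read 3: bits[9:12] width=3 -> value=2 (bin 010); offset now 12 = byte 1 bit 4; 28 bits remain
Read 4: bits[12:23] width=11 -> value=1535 (bin 10111111111); offset now 23 = byte 2 bit 7; 17 bits remain
Read 5: bits[23:33] width=10 -> value=379 (bin 0101111011); offset now 33 = byte 4 bit 1; 7 bits remain
Read 6: bits[33:39] width=6 -> value=5 (bin 000101); offset now 39 = byte 4 bit 7; 1 bits remain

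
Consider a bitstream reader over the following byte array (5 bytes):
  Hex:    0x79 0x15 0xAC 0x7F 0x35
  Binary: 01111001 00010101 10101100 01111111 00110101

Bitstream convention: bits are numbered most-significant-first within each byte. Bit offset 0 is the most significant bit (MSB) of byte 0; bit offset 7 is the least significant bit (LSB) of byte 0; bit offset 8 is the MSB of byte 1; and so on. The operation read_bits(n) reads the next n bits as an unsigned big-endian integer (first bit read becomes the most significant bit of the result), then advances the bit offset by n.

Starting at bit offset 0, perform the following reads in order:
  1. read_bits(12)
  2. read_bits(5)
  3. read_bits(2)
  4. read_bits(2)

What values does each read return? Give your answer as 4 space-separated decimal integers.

Read 1: bits[0:12] width=12 -> value=1937 (bin 011110010001); offset now 12 = byte 1 bit 4; 28 bits remain
Read 2: bits[12:17] width=5 -> value=11 (bin 01011); offset now 17 = byte 2 bit 1; 23 bits remain
Read 3: bits[17:19] width=2 -> value=1 (bin 01); offset now 19 = byte 2 bit 3; 21 bits remain
Read 4: bits[19:21] width=2 -> value=1 (bin 01); offset now 21 = byte 2 bit 5; 19 bits remain

Answer: 1937 11 1 1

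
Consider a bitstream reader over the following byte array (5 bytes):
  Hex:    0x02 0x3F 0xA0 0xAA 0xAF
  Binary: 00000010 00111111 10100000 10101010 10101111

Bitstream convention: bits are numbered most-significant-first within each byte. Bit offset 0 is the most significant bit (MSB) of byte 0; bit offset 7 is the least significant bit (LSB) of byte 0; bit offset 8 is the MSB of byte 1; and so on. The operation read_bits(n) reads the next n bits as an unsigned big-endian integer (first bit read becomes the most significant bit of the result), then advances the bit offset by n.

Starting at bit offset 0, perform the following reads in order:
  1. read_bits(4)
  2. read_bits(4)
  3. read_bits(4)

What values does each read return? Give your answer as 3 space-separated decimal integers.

Answer: 0 2 3

Derivation:
Read 1: bits[0:4] width=4 -> value=0 (bin 0000); offset now 4 = byte 0 bit 4; 36 bits remain
Read 2: bits[4:8] width=4 -> value=2 (bin 0010); offset now 8 = byte 1 bit 0; 32 bits remain
Read 3: bits[8:12] width=4 -> value=3 (bin 0011); offset now 12 = byte 1 bit 4; 28 bits remain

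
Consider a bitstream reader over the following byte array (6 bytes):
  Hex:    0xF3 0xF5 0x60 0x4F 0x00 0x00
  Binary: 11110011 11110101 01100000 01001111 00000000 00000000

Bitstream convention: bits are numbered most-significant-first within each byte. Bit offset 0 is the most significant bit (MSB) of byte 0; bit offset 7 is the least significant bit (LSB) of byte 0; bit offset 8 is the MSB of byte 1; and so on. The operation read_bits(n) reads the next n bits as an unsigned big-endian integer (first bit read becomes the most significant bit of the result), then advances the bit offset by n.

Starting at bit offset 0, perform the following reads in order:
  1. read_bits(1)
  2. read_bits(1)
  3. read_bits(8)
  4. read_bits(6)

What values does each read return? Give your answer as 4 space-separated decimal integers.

Answer: 1 1 207 53

Derivation:
Read 1: bits[0:1] width=1 -> value=1 (bin 1); offset now 1 = byte 0 bit 1; 47 bits remain
Read 2: bits[1:2] width=1 -> value=1 (bin 1); offset now 2 = byte 0 bit 2; 46 bits remain
Read 3: bits[2:10] width=8 -> value=207 (bin 11001111); offset now 10 = byte 1 bit 2; 38 bits remain
Read 4: bits[10:16] width=6 -> value=53 (bin 110101); offset now 16 = byte 2 bit 0; 32 bits remain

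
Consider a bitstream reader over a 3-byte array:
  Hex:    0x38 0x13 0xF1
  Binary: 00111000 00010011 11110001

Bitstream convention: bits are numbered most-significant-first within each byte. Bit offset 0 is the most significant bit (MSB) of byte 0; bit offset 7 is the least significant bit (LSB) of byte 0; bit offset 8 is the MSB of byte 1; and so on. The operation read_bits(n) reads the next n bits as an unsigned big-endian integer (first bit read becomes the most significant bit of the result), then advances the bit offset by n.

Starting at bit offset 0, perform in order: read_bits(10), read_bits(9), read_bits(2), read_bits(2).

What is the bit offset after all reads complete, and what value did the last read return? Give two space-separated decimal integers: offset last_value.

Answer: 23 0

Derivation:
Read 1: bits[0:10] width=10 -> value=224 (bin 0011100000); offset now 10 = byte 1 bit 2; 14 bits remain
Read 2: bits[10:19] width=9 -> value=159 (bin 010011111); offset now 19 = byte 2 bit 3; 5 bits remain
Read 3: bits[19:21] width=2 -> value=2 (bin 10); offset now 21 = byte 2 bit 5; 3 bits remain
Read 4: bits[21:23] width=2 -> value=0 (bin 00); offset now 23 = byte 2 bit 7; 1 bits remain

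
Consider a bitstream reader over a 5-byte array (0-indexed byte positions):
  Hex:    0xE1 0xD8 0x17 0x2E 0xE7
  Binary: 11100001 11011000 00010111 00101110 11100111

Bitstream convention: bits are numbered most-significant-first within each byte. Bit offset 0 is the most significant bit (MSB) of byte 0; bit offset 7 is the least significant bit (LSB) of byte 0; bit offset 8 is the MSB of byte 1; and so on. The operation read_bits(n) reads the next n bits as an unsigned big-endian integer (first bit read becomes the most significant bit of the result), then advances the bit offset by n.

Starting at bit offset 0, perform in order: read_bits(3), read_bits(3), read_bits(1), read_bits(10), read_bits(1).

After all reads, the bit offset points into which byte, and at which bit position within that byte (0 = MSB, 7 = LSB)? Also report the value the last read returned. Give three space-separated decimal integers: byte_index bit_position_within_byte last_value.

Read 1: bits[0:3] width=3 -> value=7 (bin 111); offset now 3 = byte 0 bit 3; 37 bits remain
Read 2: bits[3:6] width=3 -> value=0 (bin 000); offset now 6 = byte 0 bit 6; 34 bits remain
Read 3: bits[6:7] width=1 -> value=0 (bin 0); offset now 7 = byte 0 bit 7; 33 bits remain
Read 4: bits[7:17] width=10 -> value=944 (bin 1110110000); offset now 17 = byte 2 bit 1; 23 bits remain
Read 5: bits[17:18] width=1 -> value=0 (bin 0); offset now 18 = byte 2 bit 2; 22 bits remain

Answer: 2 2 0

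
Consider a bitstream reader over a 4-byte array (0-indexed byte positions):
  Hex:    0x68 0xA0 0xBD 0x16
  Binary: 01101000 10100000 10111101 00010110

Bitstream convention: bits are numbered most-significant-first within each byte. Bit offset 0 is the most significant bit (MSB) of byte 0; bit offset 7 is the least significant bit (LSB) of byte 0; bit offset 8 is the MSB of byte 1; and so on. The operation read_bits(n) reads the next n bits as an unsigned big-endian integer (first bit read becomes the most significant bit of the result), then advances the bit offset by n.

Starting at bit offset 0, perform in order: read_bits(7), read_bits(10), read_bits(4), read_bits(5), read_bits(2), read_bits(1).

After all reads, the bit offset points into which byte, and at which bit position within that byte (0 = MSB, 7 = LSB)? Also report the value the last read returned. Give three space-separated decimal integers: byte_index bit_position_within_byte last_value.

Read 1: bits[0:7] width=7 -> value=52 (bin 0110100); offset now 7 = byte 0 bit 7; 25 bits remain
Read 2: bits[7:17] width=10 -> value=321 (bin 0101000001); offset now 17 = byte 2 bit 1; 15 bits remain
Read 3: bits[17:21] width=4 -> value=7 (bin 0111); offset now 21 = byte 2 bit 5; 11 bits remain
Read 4: bits[21:26] width=5 -> value=20 (bin 10100); offset now 26 = byte 3 bit 2; 6 bits remain
Read 5: bits[26:28] width=2 -> value=1 (bin 01); offset now 28 = byte 3 bit 4; 4 bits remain
Read 6: bits[28:29] width=1 -> value=0 (bin 0); offset now 29 = byte 3 bit 5; 3 bits remain

Answer: 3 5 0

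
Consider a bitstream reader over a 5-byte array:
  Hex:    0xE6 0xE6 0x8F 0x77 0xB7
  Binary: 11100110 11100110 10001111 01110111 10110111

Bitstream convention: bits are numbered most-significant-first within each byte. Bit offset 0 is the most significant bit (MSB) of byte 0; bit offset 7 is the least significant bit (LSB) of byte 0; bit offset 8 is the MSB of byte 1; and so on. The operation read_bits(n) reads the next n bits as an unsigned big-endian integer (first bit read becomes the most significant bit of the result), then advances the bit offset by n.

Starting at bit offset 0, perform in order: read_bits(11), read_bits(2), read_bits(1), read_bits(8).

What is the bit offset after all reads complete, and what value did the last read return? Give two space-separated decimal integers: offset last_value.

Read 1: bits[0:11] width=11 -> value=1847 (bin 11100110111); offset now 11 = byte 1 bit 3; 29 bits remain
Read 2: bits[11:13] width=2 -> value=0 (bin 00); offset now 13 = byte 1 bit 5; 27 bits remain
Read 3: bits[13:14] width=1 -> value=1 (bin 1); offset now 14 = byte 1 bit 6; 26 bits remain
Read 4: bits[14:22] width=8 -> value=163 (bin 10100011); offset now 22 = byte 2 bit 6; 18 bits remain

Answer: 22 163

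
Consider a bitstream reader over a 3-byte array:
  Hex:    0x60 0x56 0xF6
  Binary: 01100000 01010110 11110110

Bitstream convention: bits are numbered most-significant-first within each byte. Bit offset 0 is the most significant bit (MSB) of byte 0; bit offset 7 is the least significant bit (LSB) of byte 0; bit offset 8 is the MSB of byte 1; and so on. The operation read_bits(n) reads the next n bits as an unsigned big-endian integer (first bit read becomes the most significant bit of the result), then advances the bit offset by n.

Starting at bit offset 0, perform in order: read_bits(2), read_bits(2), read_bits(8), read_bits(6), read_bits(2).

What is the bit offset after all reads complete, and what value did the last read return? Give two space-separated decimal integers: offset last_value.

Read 1: bits[0:2] width=2 -> value=1 (bin 01); offset now 2 = byte 0 bit 2; 22 bits remain
Read 2: bits[2:4] width=2 -> value=2 (bin 10); offset now 4 = byte 0 bit 4; 20 bits remain
Read 3: bits[4:12] width=8 -> value=5 (bin 00000101); offset now 12 = byte 1 bit 4; 12 bits remain
Read 4: bits[12:18] width=6 -> value=27 (bin 011011); offset now 18 = byte 2 bit 2; 6 bits remain
Read 5: bits[18:20] width=2 -> value=3 (bin 11); offset now 20 = byte 2 bit 4; 4 bits remain

Answer: 20 3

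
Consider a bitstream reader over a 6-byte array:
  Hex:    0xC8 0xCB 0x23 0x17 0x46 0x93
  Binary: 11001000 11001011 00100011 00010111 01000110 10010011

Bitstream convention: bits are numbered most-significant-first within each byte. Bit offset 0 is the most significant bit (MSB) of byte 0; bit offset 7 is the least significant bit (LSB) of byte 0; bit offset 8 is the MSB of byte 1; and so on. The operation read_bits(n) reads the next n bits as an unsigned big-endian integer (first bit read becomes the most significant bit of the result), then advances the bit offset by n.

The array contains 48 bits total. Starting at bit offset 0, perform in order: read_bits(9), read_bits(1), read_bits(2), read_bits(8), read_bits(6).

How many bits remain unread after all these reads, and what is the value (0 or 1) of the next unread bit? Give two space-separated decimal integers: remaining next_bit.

Read 1: bits[0:9] width=9 -> value=401 (bin 110010001); offset now 9 = byte 1 bit 1; 39 bits remain
Read 2: bits[9:10] width=1 -> value=1 (bin 1); offset now 10 = byte 1 bit 2; 38 bits remain
Read 3: bits[10:12] width=2 -> value=0 (bin 00); offset now 12 = byte 1 bit 4; 36 bits remain
Read 4: bits[12:20] width=8 -> value=178 (bin 10110010); offset now 20 = byte 2 bit 4; 28 bits remain
Read 5: bits[20:26] width=6 -> value=12 (bin 001100); offset now 26 = byte 3 bit 2; 22 bits remain

Answer: 22 0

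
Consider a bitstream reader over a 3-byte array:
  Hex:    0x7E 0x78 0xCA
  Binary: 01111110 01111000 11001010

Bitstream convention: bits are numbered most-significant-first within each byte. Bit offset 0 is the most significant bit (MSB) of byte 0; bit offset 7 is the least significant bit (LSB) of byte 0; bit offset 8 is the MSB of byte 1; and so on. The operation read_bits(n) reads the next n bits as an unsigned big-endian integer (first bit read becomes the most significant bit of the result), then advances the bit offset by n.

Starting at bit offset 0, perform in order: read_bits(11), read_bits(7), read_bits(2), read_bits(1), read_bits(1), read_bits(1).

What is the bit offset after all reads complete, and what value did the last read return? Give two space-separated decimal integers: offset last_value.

Answer: 23 1

Derivation:
Read 1: bits[0:11] width=11 -> value=1011 (bin 01111110011); offset now 11 = byte 1 bit 3; 13 bits remain
Read 2: bits[11:18] width=7 -> value=99 (bin 1100011); offset now 18 = byte 2 bit 2; 6 bits remain
Read 3: bits[18:20] width=2 -> value=0 (bin 00); offset now 20 = byte 2 bit 4; 4 bits remain
Read 4: bits[20:21] width=1 -> value=1 (bin 1); offset now 21 = byte 2 bit 5; 3 bits remain
Read 5: bits[21:22] width=1 -> value=0 (bin 0); offset now 22 = byte 2 bit 6; 2 bits remain
Read 6: bits[22:23] width=1 -> value=1 (bin 1); offset now 23 = byte 2 bit 7; 1 bits remain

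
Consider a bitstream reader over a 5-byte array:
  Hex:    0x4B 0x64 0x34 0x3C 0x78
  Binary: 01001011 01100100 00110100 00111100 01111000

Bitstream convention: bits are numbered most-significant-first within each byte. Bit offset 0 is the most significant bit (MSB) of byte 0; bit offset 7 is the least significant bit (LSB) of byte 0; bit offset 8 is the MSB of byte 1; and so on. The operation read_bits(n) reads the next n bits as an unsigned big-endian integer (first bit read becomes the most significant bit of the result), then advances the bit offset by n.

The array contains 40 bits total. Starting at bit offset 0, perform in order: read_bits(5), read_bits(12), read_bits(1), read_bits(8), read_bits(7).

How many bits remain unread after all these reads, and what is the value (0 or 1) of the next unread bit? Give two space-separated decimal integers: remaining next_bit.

Read 1: bits[0:5] width=5 -> value=9 (bin 01001); offset now 5 = byte 0 bit 5; 35 bits remain
Read 2: bits[5:17] width=12 -> value=1736 (bin 011011001000); offset now 17 = byte 2 bit 1; 23 bits remain
Read 3: bits[17:18] width=1 -> value=0 (bin 0); offset now 18 = byte 2 bit 2; 22 bits remain
Read 4: bits[18:26] width=8 -> value=208 (bin 11010000); offset now 26 = byte 3 bit 2; 14 bits remain
Read 5: bits[26:33] width=7 -> value=120 (bin 1111000); offset now 33 = byte 4 bit 1; 7 bits remain

Answer: 7 1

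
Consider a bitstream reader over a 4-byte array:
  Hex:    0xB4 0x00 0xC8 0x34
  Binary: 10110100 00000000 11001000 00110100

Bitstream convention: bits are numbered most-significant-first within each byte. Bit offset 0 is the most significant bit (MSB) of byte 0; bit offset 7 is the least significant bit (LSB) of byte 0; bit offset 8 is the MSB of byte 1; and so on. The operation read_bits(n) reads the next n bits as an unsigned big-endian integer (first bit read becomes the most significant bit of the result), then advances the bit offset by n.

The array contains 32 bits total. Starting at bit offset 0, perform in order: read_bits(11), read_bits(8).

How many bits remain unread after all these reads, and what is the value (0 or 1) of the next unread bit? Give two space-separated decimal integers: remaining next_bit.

Answer: 13 0

Derivation:
Read 1: bits[0:11] width=11 -> value=1440 (bin 10110100000); offset now 11 = byte 1 bit 3; 21 bits remain
Read 2: bits[11:19] width=8 -> value=6 (bin 00000110); offset now 19 = byte 2 bit 3; 13 bits remain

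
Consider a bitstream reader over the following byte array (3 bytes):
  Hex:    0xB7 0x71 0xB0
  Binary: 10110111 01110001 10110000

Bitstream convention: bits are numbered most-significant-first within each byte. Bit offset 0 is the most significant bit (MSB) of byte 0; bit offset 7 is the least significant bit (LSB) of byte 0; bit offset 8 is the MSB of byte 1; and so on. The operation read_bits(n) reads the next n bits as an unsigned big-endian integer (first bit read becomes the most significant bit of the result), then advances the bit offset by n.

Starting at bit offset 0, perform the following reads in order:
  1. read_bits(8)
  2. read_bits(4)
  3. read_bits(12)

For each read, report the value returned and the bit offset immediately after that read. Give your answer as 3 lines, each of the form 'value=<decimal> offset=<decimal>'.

Read 1: bits[0:8] width=8 -> value=183 (bin 10110111); offset now 8 = byte 1 bit 0; 16 bits remain
Read 2: bits[8:12] width=4 -> value=7 (bin 0111); offset now 12 = byte 1 bit 4; 12 bits remain
Read 3: bits[12:24] width=12 -> value=432 (bin 000110110000); offset now 24 = byte 3 bit 0; 0 bits remain

Answer: value=183 offset=8
value=7 offset=12
value=432 offset=24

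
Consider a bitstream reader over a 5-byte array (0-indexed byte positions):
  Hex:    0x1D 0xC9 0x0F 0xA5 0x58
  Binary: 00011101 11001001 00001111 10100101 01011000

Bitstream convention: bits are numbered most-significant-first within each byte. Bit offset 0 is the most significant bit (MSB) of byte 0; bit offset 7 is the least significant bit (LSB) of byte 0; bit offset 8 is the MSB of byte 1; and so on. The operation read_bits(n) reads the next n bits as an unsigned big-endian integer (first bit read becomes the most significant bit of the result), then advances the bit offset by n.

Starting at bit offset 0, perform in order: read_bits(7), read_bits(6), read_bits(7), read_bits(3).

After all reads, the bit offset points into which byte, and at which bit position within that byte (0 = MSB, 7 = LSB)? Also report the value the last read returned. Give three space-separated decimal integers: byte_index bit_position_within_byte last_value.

Read 1: bits[0:7] width=7 -> value=14 (bin 0001110); offset now 7 = byte 0 bit 7; 33 bits remain
Read 2: bits[7:13] width=6 -> value=57 (bin 111001); offset now 13 = byte 1 bit 5; 27 bits remain
Read 3: bits[13:20] width=7 -> value=16 (bin 0010000); offset now 20 = byte 2 bit 4; 20 bits remain
Read 4: bits[20:23] width=3 -> value=7 (bin 111); offset now 23 = byte 2 bit 7; 17 bits remain

Answer: 2 7 7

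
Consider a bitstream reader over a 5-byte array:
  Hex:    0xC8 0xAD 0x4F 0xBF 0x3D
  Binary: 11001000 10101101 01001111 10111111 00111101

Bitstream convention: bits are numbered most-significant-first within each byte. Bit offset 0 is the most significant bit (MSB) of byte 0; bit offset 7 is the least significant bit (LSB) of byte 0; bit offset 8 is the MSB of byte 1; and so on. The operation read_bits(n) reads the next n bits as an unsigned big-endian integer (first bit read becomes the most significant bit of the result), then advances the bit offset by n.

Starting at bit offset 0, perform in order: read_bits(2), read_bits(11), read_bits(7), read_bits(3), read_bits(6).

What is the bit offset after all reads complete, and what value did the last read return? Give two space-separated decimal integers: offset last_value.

Read 1: bits[0:2] width=2 -> value=3 (bin 11); offset now 2 = byte 0 bit 2; 38 bits remain
Read 2: bits[2:13] width=11 -> value=277 (bin 00100010101); offset now 13 = byte 1 bit 5; 27 bits remain
Read 3: bits[13:20] width=7 -> value=84 (bin 1010100); offset now 20 = byte 2 bit 4; 20 bits remain
Read 4: bits[20:23] width=3 -> value=7 (bin 111); offset now 23 = byte 2 bit 7; 17 bits remain
Read 5: bits[23:29] width=6 -> value=55 (bin 110111); offset now 29 = byte 3 bit 5; 11 bits remain

Answer: 29 55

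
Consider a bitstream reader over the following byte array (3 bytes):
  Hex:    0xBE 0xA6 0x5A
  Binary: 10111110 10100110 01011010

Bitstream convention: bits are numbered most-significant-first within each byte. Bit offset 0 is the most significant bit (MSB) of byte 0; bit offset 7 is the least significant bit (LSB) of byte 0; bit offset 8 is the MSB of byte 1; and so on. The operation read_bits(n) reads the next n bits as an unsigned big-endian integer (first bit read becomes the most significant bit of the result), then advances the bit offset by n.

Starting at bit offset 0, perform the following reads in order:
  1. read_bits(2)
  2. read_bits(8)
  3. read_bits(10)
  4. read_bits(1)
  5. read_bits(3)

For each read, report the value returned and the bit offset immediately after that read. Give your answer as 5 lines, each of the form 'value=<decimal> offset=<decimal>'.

Answer: value=2 offset=2
value=250 offset=10
value=613 offset=20
value=1 offset=21
value=2 offset=24

Derivation:
Read 1: bits[0:2] width=2 -> value=2 (bin 10); offset now 2 = byte 0 bit 2; 22 bits remain
Read 2: bits[2:10] width=8 -> value=250 (bin 11111010); offset now 10 = byte 1 bit 2; 14 bits remain
Read 3: bits[10:20] width=10 -> value=613 (bin 1001100101); offset now 20 = byte 2 bit 4; 4 bits remain
Read 4: bits[20:21] width=1 -> value=1 (bin 1); offset now 21 = byte 2 bit 5; 3 bits remain
Read 5: bits[21:24] width=3 -> value=2 (bin 010); offset now 24 = byte 3 bit 0; 0 bits remain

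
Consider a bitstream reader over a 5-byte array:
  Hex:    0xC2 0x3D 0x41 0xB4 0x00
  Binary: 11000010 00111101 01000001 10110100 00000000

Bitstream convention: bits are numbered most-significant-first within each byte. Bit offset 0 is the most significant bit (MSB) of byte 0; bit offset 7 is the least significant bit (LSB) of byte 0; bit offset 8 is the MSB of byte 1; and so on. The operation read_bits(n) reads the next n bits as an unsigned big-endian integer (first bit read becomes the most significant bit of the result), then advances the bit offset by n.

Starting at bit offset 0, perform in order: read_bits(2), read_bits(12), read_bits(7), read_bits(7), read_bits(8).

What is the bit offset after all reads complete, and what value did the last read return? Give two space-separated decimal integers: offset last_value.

Answer: 36 64

Derivation:
Read 1: bits[0:2] width=2 -> value=3 (bin 11); offset now 2 = byte 0 bit 2; 38 bits remain
Read 2: bits[2:14] width=12 -> value=143 (bin 000010001111); offset now 14 = byte 1 bit 6; 26 bits remain
Read 3: bits[14:21] width=7 -> value=40 (bin 0101000); offset now 21 = byte 2 bit 5; 19 bits remain
Read 4: bits[21:28] width=7 -> value=27 (bin 0011011); offset now 28 = byte 3 bit 4; 12 bits remain
Read 5: bits[28:36] width=8 -> value=64 (bin 01000000); offset now 36 = byte 4 bit 4; 4 bits remain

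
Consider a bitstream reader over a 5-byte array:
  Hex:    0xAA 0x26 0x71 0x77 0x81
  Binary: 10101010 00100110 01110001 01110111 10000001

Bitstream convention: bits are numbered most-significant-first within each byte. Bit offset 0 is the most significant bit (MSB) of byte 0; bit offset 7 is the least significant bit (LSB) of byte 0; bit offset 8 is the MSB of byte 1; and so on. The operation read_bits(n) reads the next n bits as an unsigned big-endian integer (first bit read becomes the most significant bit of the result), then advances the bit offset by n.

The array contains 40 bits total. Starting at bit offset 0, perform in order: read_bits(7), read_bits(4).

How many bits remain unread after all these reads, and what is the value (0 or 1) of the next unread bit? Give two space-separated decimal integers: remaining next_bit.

Read 1: bits[0:7] width=7 -> value=85 (bin 1010101); offset now 7 = byte 0 bit 7; 33 bits remain
Read 2: bits[7:11] width=4 -> value=1 (bin 0001); offset now 11 = byte 1 bit 3; 29 bits remain

Answer: 29 0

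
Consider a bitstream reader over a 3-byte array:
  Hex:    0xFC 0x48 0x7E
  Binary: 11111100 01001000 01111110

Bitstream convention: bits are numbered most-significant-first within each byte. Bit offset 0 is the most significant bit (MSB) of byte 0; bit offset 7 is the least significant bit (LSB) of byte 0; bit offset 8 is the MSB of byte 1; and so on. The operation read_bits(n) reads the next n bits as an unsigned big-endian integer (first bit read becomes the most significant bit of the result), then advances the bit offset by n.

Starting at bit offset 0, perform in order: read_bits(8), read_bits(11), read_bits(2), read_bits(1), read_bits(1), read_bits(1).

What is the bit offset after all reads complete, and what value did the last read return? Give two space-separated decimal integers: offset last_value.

Read 1: bits[0:8] width=8 -> value=252 (bin 11111100); offset now 8 = byte 1 bit 0; 16 bits remain
Read 2: bits[8:19] width=11 -> value=579 (bin 01001000011); offset now 19 = byte 2 bit 3; 5 bits remain
Read 3: bits[19:21] width=2 -> value=3 (bin 11); offset now 21 = byte 2 bit 5; 3 bits remain
Read 4: bits[21:22] width=1 -> value=1 (bin 1); offset now 22 = byte 2 bit 6; 2 bits remain
Read 5: bits[22:23] width=1 -> value=1 (bin 1); offset now 23 = byte 2 bit 7; 1 bits remain
Read 6: bits[23:24] width=1 -> value=0 (bin 0); offset now 24 = byte 3 bit 0; 0 bits remain

Answer: 24 0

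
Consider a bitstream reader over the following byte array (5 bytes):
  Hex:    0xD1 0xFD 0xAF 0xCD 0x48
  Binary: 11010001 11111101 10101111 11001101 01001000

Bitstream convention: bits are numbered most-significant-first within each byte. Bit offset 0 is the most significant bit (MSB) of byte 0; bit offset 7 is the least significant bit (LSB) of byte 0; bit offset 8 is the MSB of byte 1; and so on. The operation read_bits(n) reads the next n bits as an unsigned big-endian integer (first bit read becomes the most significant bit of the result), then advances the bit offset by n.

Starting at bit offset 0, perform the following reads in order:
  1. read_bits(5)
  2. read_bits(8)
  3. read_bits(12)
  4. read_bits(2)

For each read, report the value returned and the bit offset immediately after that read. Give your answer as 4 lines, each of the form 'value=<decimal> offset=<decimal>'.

Read 1: bits[0:5] width=5 -> value=26 (bin 11010); offset now 5 = byte 0 bit 5; 35 bits remain
Read 2: bits[5:13] width=8 -> value=63 (bin 00111111); offset now 13 = byte 1 bit 5; 27 bits remain
Read 3: bits[13:25] width=12 -> value=2911 (bin 101101011111); offset now 25 = byte 3 bit 1; 15 bits remain
Read 4: bits[25:27] width=2 -> value=2 (bin 10); offset now 27 = byte 3 bit 3; 13 bits remain

Answer: value=26 offset=5
value=63 offset=13
value=2911 offset=25
value=2 offset=27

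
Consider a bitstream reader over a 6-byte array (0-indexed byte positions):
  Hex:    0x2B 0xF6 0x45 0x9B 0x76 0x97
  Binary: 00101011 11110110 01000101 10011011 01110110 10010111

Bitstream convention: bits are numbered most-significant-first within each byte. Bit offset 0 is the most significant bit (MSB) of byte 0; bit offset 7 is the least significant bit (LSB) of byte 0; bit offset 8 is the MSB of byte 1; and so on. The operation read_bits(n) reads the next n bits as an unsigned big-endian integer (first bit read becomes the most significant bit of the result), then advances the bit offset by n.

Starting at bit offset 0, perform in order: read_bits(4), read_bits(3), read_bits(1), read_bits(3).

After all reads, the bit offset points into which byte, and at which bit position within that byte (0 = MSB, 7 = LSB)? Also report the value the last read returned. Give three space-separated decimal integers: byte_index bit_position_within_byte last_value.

Read 1: bits[0:4] width=4 -> value=2 (bin 0010); offset now 4 = byte 0 bit 4; 44 bits remain
Read 2: bits[4:7] width=3 -> value=5 (bin 101); offset now 7 = byte 0 bit 7; 41 bits remain
Read 3: bits[7:8] width=1 -> value=1 (bin 1); offset now 8 = byte 1 bit 0; 40 bits remain
Read 4: bits[8:11] width=3 -> value=7 (bin 111); offset now 11 = byte 1 bit 3; 37 bits remain

Answer: 1 3 7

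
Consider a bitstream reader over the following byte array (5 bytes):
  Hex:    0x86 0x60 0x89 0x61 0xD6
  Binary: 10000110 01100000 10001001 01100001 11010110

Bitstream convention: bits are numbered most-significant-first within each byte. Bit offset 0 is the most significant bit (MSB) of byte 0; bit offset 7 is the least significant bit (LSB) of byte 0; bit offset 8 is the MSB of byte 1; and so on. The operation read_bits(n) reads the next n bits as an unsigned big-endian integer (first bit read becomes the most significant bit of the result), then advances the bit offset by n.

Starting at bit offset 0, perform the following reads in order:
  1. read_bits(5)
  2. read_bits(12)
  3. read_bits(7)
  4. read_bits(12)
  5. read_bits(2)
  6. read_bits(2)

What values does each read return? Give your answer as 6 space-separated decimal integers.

Read 1: bits[0:5] width=5 -> value=16 (bin 10000); offset now 5 = byte 0 bit 5; 35 bits remain
Read 2: bits[5:17] width=12 -> value=3265 (bin 110011000001); offset now 17 = byte 2 bit 1; 23 bits remain
Read 3: bits[17:24] width=7 -> value=9 (bin 0001001); offset now 24 = byte 3 bit 0; 16 bits remain
Read 4: bits[24:36] width=12 -> value=1565 (bin 011000011101); offset now 36 = byte 4 bit 4; 4 bits remain
Read 5: bits[36:38] width=2 -> value=1 (bin 01); offset now 38 = byte 4 bit 6; 2 bits remain
Read 6: bits[38:40] width=2 -> value=2 (bin 10); offset now 40 = byte 5 bit 0; 0 bits remain

Answer: 16 3265 9 1565 1 2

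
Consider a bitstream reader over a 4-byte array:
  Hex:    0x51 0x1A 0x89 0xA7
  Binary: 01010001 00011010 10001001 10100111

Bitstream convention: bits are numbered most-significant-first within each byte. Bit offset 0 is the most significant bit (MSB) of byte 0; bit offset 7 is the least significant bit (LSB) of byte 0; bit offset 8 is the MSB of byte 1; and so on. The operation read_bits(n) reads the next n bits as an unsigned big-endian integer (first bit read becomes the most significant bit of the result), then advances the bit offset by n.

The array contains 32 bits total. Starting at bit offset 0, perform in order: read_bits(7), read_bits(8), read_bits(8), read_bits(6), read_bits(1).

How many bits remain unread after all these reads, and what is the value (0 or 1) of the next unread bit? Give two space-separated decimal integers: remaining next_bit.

Read 1: bits[0:7] width=7 -> value=40 (bin 0101000); offset now 7 = byte 0 bit 7; 25 bits remain
Read 2: bits[7:15] width=8 -> value=141 (bin 10001101); offset now 15 = byte 1 bit 7; 17 bits remain
Read 3: bits[15:23] width=8 -> value=68 (bin 01000100); offset now 23 = byte 2 bit 7; 9 bits remain
Read 4: bits[23:29] width=6 -> value=52 (bin 110100); offset now 29 = byte 3 bit 5; 3 bits remain
Read 5: bits[29:30] width=1 -> value=1 (bin 1); offset now 30 = byte 3 bit 6; 2 bits remain

Answer: 2 1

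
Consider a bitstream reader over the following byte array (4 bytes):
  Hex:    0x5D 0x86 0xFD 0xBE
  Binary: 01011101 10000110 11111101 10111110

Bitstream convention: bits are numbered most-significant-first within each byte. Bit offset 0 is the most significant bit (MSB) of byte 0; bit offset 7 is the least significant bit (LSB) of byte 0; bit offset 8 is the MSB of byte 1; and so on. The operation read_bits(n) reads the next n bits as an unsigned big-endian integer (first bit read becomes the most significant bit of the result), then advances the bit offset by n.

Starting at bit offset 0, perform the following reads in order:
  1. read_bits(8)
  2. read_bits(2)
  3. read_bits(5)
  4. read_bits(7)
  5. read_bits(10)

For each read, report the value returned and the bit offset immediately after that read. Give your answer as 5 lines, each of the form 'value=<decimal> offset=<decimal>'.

Read 1: bits[0:8] width=8 -> value=93 (bin 01011101); offset now 8 = byte 1 bit 0; 24 bits remain
Read 2: bits[8:10] width=2 -> value=2 (bin 10); offset now 10 = byte 1 bit 2; 22 bits remain
Read 3: bits[10:15] width=5 -> value=3 (bin 00011); offset now 15 = byte 1 bit 7; 17 bits remain
Read 4: bits[15:22] width=7 -> value=63 (bin 0111111); offset now 22 = byte 2 bit 6; 10 bits remain
Read 5: bits[22:32] width=10 -> value=446 (bin 0110111110); offset now 32 = byte 4 bit 0; 0 bits remain

Answer: value=93 offset=8
value=2 offset=10
value=3 offset=15
value=63 offset=22
value=446 offset=32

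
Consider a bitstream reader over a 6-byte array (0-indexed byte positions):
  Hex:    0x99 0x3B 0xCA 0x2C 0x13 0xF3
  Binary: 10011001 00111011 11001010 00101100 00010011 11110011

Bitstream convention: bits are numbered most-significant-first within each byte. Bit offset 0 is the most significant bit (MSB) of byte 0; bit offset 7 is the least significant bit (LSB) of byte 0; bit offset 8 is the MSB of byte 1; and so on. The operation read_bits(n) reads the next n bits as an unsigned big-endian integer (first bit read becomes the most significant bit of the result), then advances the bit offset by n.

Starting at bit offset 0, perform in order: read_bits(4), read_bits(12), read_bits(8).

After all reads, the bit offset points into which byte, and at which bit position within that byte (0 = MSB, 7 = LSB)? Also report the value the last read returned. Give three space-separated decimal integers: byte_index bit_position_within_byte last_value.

Read 1: bits[0:4] width=4 -> value=9 (bin 1001); offset now 4 = byte 0 bit 4; 44 bits remain
Read 2: bits[4:16] width=12 -> value=2363 (bin 100100111011); offset now 16 = byte 2 bit 0; 32 bits remain
Read 3: bits[16:24] width=8 -> value=202 (bin 11001010); offset now 24 = byte 3 bit 0; 24 bits remain

Answer: 3 0 202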